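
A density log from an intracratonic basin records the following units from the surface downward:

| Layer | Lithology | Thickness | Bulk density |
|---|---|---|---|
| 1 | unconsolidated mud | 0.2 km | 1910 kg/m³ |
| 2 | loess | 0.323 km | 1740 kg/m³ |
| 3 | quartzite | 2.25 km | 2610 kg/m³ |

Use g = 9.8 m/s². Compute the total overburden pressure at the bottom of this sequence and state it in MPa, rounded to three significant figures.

66.8 MPa

unconsolidated mud: 1910 kg/m³ × 9.8 m/s² × 200 m = 3.744×10^6 Pa = 3.744 MPa
loess: 1740 kg/m³ × 9.8 m/s² × 323 m = 5.508×10^6 Pa = 5.508 MPa
quartzite: 2610 kg/m³ × 9.8 m/s² × 2250 m = 5.755×10^7 Pa = 57.55 MPa
Total = 3.744 + 5.508 + 57.55 = 66.802 MPa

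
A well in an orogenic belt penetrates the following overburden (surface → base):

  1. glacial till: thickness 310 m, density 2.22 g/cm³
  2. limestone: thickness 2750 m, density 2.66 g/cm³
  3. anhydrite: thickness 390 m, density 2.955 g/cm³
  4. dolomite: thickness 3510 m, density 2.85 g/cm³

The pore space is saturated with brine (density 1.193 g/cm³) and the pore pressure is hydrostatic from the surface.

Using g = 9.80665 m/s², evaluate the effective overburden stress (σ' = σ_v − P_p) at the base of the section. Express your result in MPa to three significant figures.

Overburden (lithostatic) stress σ_v:
glacial till: 2220 kg/m³ × 9.80665 m/s² × 310 m = 6.749×10^6 Pa = 6.749 MPa
limestone: 2660 kg/m³ × 9.80665 m/s² × 2750 m = 7.174×10^7 Pa = 71.74 MPa
anhydrite: 2955 kg/m³ × 9.80665 m/s² × 390 m = 1.130×10^7 Pa = 11.30 MPa
dolomite: 2850 kg/m³ × 9.80665 m/s² × 3510 m = 9.810×10^7 Pa = 98.10 MPa
Total = 6.749 + 71.74 + 11.30 + 98.10 = 187.89 MPa
Pore pressure P_p = 1193 kg/m³ × 9.80665 m/s² × 6960 m = 8.143×10^7 Pa = 81.43 MPa
Effective stress σ' = σ_v − P_p = 187.9 − 81.43 = 106.46 MPa

106 MPa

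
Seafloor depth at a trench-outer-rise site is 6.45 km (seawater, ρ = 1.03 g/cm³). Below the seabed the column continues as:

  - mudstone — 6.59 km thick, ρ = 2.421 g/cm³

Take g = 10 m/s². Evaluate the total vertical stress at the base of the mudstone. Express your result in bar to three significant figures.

2260 bar

seawater: 1030 kg/m³ × 10 m/s² × 6450 m = 6.644×10^7 Pa = 664.4 bar
mudstone: 2421 kg/m³ × 10 m/s² × 6590 m = 1.595×10^8 Pa = 1595 bar
Total = 664.4 + 1595 = 2259.8 bar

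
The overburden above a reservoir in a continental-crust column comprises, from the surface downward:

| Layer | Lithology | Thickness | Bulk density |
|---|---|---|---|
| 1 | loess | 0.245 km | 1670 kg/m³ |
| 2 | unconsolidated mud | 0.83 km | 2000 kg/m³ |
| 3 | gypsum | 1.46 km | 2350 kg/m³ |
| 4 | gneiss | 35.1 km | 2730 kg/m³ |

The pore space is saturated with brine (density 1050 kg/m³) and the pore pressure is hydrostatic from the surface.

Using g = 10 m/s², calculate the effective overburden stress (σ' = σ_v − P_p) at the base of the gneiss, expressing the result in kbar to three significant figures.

6.18 kbar

Overburden (lithostatic) stress σ_v:
loess: 1670 kg/m³ × 10 m/s² × 245 m = 4.091×10^6 Pa = 4.091 MPa
unconsolidated mud: 2000 kg/m³ × 10 m/s² × 830 m = 1.660×10^7 Pa = 16.60 MPa
gypsum: 2350 kg/m³ × 10 m/s² × 1460 m = 3.431×10^7 Pa = 34.31 MPa
gneiss: 2730 kg/m³ × 10 m/s² × 35100 m = 9.582×10^8 Pa = 958.2 MPa
Total = 4.091 + 16.60 + 34.31 + 958.2 = 1013.2 MPa
Pore pressure P_p = 1050 kg/m³ × 10 m/s² × 37635 m = 3.952×10^8 Pa = 395.2 MPa
Effective stress σ' = σ_v − P_p = 1013 − 395.2 = 618.06 MPa = 6.1806 kbar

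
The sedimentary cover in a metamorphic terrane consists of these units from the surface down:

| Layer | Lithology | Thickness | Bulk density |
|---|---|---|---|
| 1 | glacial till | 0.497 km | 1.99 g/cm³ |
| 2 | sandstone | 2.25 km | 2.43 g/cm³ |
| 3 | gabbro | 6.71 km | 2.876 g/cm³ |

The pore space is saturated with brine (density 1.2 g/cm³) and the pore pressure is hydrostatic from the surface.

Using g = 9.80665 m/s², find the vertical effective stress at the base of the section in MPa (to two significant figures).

Overburden (lithostatic) stress σ_v:
glacial till: 1990 kg/m³ × 9.80665 m/s² × 497 m = 9.699×10^6 Pa = 9.699 MPa
sandstone: 2430 kg/m³ × 9.80665 m/s² × 2250 m = 5.362×10^7 Pa = 53.62 MPa
gabbro: 2876 kg/m³ × 9.80665 m/s² × 6710 m = 1.892×10^8 Pa = 189.2 MPa
Total = 9.699 + 53.62 + 189.2 = 252.57 MPa
Pore pressure P_p = 1200 kg/m³ × 9.80665 m/s² × 9457 m = 1.113×10^8 Pa = 111.3 MPa
Effective stress σ' = σ_v − P_p = 252.6 − 111.3 = 141.28 MPa

140 MPa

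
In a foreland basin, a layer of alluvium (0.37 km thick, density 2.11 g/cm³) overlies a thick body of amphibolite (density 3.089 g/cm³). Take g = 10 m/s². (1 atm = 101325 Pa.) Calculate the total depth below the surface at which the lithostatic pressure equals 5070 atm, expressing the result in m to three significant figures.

Pressure at base of upper layers: 2110×10×370 = 7.807×10^6 Pa = 77.05 atm
Remaining pressure to be supplied by amphibolite: 5.137×10^8 − 7.807×10^6 = 5.059×10^8 Pa
Additional depth in amphibolite = 5.059×10^8 Pa / (3089 kg/m³ × 10 m/s²) = 16378 m
Total depth = 370 m + 16378 m = 16748 m

16700 m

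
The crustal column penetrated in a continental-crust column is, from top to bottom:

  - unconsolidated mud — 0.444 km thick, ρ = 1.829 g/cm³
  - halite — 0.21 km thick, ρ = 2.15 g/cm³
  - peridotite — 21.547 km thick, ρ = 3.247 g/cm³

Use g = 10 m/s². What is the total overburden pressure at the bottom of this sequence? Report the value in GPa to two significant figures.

unconsolidated mud: 1829 kg/m³ × 10 m/s² × 444 m = 8.121×10^6 Pa = 8.121×10^-3 GPa
halite: 2150 kg/m³ × 10 m/s² × 210 m = 4.515×10^6 Pa = 4.515×10^-3 GPa
peridotite: 3247 kg/m³ × 10 m/s² × 21547 m = 6.996×10^8 Pa = 0.6996 GPa
Total = 8.121×10^-3 + 4.515×10^-3 + 0.6996 = 0.71227 GPa

0.71 GPa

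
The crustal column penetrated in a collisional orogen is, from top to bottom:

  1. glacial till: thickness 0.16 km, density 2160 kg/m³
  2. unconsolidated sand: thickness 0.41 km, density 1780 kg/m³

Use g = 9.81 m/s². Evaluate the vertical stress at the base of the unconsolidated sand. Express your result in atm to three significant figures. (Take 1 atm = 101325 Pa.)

glacial till: 2160 kg/m³ × 9.81 m/s² × 160 m = 3.390×10^6 Pa = 33.46 atm
unconsolidated sand: 1780 kg/m³ × 9.81 m/s² × 410 m = 7.159×10^6 Pa = 70.66 atm
Total = 33.46 + 70.66 = 104.12 atm

104 atm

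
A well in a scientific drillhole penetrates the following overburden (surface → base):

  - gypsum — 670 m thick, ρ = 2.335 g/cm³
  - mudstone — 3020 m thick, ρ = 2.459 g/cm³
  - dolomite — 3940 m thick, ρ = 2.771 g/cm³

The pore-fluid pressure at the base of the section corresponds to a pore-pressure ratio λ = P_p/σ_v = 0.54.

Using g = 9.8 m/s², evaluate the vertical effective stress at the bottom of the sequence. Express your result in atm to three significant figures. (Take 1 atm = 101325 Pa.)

Overburden (lithostatic) stress σ_v:
gypsum: 2335 kg/m³ × 9.8 m/s² × 670 m = 1.533×10^7 Pa = 15.33 MPa
mudstone: 2459 kg/m³ × 9.8 m/s² × 3020 m = 7.278×10^7 Pa = 72.78 MPa
dolomite: 2771 kg/m³ × 9.8 m/s² × 3940 m = 1.070×10^8 Pa = 107.0 MPa
Total = 15.33 + 72.78 + 107.0 = 195.10 MPa
Pore pressure P_p = λ·σ_v = 0.54 × 195.1 MPa = 105.4 MPa
Effective stress σ' = σ_v − P_p = 195.1 − 105.4 = 89.747 MPa = 885.73 atm

886 atm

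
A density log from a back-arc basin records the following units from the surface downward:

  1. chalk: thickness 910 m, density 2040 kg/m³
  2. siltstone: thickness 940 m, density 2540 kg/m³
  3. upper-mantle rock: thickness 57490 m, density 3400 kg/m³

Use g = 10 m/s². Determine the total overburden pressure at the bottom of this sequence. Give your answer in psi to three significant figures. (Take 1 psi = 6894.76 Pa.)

290000 psi

chalk: 2040 kg/m³ × 10 m/s² × 910 m = 1.856×10^7 Pa = 2692 psi
siltstone: 2540 kg/m³ × 10 m/s² × 940 m = 2.388×10^7 Pa = 3463 psi
upper-mantle rock: 3400 kg/m³ × 10 m/s² × 57490 m = 1.955×10^9 Pa = 2.835×10^5 psi
Total = 2692 + 3463 + 2.835×10^5 = 2.8965×10^5 psi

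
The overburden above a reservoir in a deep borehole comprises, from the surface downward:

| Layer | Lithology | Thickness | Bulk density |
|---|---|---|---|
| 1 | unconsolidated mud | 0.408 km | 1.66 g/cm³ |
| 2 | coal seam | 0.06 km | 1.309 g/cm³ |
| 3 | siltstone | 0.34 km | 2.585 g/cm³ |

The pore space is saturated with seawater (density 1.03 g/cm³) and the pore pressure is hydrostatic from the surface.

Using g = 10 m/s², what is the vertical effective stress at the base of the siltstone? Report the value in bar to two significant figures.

80 bar

Overburden (lithostatic) stress σ_v:
unconsolidated mud: 1660 kg/m³ × 10 m/s² × 408 m = 6.773×10^6 Pa = 6.773 MPa
coal seam: 1309 kg/m³ × 10 m/s² × 60 m = 7.854×10^5 Pa = 0.7854 MPa
siltstone: 2585 kg/m³ × 10 m/s² × 340 m = 8.789×10^6 Pa = 8.789 MPa
Total = 6.773 + 0.7854 + 8.789 = 16.347 MPa
Pore pressure P_p = 1030 kg/m³ × 10 m/s² × 808 m = 8.322×10^6 Pa = 8.322 MPa
Effective stress σ' = σ_v − P_p = 16.35 − 8.322 = 8.0248 MPa = 80.248 bar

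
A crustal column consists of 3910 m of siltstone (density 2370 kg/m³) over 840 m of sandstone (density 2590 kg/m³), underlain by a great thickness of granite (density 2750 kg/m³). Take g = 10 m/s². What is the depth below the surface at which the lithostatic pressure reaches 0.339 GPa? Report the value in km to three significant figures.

12.9 km

Pressure at base of upper layers: 2370×10×3910 + 2590×10×840 = 1.144×10^8 Pa = 0.1144 GPa
Remaining pressure to be supplied by granite: 3.390×10^8 − 1.144×10^8 = 2.246×10^8 Pa
Additional depth in granite = 2.246×10^8 Pa / (2750 kg/m³ × 10 m/s²) = 8166.4 m
Total depth = 4750 m + 8166.4 m = 12916 m
= 12.916 km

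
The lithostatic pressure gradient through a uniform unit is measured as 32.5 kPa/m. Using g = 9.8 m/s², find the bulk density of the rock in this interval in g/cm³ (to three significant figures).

3.32 g/cm³

ρ = (dP/dz)/g = 32.5 kPa/m / 9.8 m/s² = 32500 Pa/m / 9.8 m/s² = 3316.3 kg/m³
= 3.316 g/cm³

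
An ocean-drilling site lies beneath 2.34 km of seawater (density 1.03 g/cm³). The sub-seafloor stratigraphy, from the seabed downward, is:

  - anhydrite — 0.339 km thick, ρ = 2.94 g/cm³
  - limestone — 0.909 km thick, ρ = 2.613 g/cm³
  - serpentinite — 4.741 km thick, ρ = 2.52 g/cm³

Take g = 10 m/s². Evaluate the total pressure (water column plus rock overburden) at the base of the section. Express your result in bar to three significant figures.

1770 bar

seawater: 1030 kg/m³ × 10 m/s² × 2340 m = 2.410×10^7 Pa = 241.0 bar
anhydrite: 2940 kg/m³ × 10 m/s² × 339 m = 9.967×10^6 Pa = 99.67 bar
limestone: 2613 kg/m³ × 10 m/s² × 909 m = 2.375×10^7 Pa = 237.5 bar
serpentinite: 2520 kg/m³ × 10 m/s² × 4741 m = 1.195×10^8 Pa = 1195 bar
Total = 241.0 + 99.67 + 237.5 + 1195 = 1772.9 bar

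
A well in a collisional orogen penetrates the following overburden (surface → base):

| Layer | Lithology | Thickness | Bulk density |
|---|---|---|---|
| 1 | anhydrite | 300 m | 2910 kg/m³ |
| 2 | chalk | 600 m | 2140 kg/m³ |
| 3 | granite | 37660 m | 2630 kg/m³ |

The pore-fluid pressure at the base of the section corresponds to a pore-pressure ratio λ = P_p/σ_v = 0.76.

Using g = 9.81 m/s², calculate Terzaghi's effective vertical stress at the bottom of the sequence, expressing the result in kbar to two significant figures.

2.4 kbar

Overburden (lithostatic) stress σ_v:
anhydrite: 2910 kg/m³ × 9.81 m/s² × 300 m = 8.564×10^6 Pa = 8.564 MPa
chalk: 2140 kg/m³ × 9.81 m/s² × 600 m = 1.260×10^7 Pa = 12.60 MPa
granite: 2630 kg/m³ × 9.81 m/s² × 37660 m = 9.716×10^8 Pa = 971.6 MPa
Total = 8.564 + 12.60 + 971.6 = 992.80 MPa
Pore pressure P_p = λ·σ_v = 0.76 × 992.8 MPa = 754.5 MPa
Effective stress σ' = σ_v − P_p = 992.8 − 754.5 = 238.27 MPa = 2.3827 kbar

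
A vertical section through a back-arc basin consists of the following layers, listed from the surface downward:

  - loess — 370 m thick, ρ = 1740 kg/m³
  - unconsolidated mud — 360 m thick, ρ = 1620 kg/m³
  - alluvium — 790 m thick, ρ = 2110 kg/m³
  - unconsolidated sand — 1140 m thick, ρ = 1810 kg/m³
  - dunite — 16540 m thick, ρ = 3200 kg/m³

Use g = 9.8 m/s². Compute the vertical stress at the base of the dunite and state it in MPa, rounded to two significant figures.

loess: 1740 kg/m³ × 9.8 m/s² × 370 m = 6.309×10^6 Pa = 6.309 MPa
unconsolidated mud: 1620 kg/m³ × 9.8 m/s² × 360 m = 5.715×10^6 Pa = 5.715 MPa
alluvium: 2110 kg/m³ × 9.8 m/s² × 790 m = 1.634×10^7 Pa = 16.34 MPa
unconsolidated sand: 1810 kg/m³ × 9.8 m/s² × 1140 m = 2.022×10^7 Pa = 20.22 MPa
dunite: 3200 kg/m³ × 9.8 m/s² × 16540 m = 5.187×10^8 Pa = 518.7 MPa
Total = 6.309 + 5.715 + 16.34 + 20.22 + 518.7 = 567.28 MPa

570 MPa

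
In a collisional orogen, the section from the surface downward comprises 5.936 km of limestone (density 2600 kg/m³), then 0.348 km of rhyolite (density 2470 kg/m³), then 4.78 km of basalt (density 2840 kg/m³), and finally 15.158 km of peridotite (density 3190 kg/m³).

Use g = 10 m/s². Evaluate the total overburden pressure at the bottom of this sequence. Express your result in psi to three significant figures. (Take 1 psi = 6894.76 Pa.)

limestone: 2600 kg/m³ × 10 m/s² × 5936 m = 1.543×10^8 Pa = 22385 psi
rhyolite: 2470 kg/m³ × 10 m/s² × 348 m = 8.596×10^6 Pa = 1247 psi
basalt: 2840 kg/m³ × 10 m/s² × 4780 m = 1.358×10^8 Pa = 19689 psi
peridotite: 3190 kg/m³ × 10 m/s² × 15158 m = 4.835×10^8 Pa = 70132 psi
Total = 22385 + 1247 + 19689 + 70132 = 1.1345×10^5 psi

113000 psi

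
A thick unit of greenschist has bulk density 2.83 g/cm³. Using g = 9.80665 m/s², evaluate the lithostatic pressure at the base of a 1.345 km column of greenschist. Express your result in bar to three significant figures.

greenschist: 2830 kg/m³ × 9.80665 m/s² × 1345 m = 3.733×10^7 Pa = 373.3 bar

373 bar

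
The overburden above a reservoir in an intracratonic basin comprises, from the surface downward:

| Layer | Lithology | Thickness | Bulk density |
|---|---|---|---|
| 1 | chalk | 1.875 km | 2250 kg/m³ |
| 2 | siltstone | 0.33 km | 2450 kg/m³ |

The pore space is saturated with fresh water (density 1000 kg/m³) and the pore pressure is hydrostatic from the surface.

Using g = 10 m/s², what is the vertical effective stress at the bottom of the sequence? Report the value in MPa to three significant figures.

28.2 MPa

Overburden (lithostatic) stress σ_v:
chalk: 2250 kg/m³ × 10 m/s² × 1875 m = 4.219×10^7 Pa = 42.19 MPa
siltstone: 2450 kg/m³ × 10 m/s² × 330 m = 8.085×10^6 Pa = 8.085 MPa
Total = 42.19 + 8.085 = 50.273 MPa
Pore pressure P_p = 1000 kg/m³ × 10 m/s² × 2205 m = 2.205×10^7 Pa = 22.05 MPa
Effective stress σ' = σ_v − P_p = 50.27 − 22.05 = 28.223 MPa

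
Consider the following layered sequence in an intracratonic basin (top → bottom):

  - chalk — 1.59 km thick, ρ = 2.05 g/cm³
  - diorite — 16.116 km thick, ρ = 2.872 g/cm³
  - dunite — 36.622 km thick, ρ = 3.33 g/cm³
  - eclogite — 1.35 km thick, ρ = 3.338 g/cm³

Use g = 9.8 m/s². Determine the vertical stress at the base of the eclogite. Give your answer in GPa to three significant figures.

chalk: 2050 kg/m³ × 9.8 m/s² × 1590 m = 3.194×10^7 Pa = 0.03194 GPa
diorite: 2872 kg/m³ × 9.8 m/s² × 16116 m = 4.536×10^8 Pa = 0.4536 GPa
dunite: 3330 kg/m³ × 9.8 m/s² × 36622 m = 1.195×10^9 Pa = 1.195 GPa
eclogite: 3338 kg/m³ × 9.8 m/s² × 1350 m = 4.416×10^7 Pa = 0.04416 GPa
Total = 0.03194 + 0.4536 + 1.195 + 0.04416 = 1.7248 GPa

1.72 GPa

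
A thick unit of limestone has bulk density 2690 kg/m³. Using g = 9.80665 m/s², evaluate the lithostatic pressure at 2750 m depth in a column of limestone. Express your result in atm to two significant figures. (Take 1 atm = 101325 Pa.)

720 atm

limestone: 2690 kg/m³ × 9.80665 m/s² × 2750 m = 7.254×10^7 Pa = 716.0 atm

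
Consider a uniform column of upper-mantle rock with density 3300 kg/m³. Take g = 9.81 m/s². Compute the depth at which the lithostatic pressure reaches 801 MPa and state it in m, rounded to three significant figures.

24700 m

h = P/(ρg) = 801 MPa / (3300 kg/m³ × 9.81 m/s²) = 8.010×10^8 Pa / 32373 Pa/m = 24743 m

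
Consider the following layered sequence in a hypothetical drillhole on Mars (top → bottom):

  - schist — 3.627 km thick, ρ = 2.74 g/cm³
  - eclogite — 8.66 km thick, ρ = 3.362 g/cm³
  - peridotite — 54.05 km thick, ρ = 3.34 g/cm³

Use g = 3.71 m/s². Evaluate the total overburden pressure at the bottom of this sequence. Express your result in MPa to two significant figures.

schist: 2740 kg/m³ × 3.71 m/s² × 3627 m = 3.687×10^7 Pa = 36.87 MPa
eclogite: 3362 kg/m³ × 3.71 m/s² × 8660 m = 1.080×10^8 Pa = 108.0 MPa
peridotite: 3340 kg/m³ × 3.71 m/s² × 54050 m = 6.698×10^8 Pa = 669.8 MPa
Total = 36.87 + 108.0 + 669.8 = 814.64 MPa

810 MPa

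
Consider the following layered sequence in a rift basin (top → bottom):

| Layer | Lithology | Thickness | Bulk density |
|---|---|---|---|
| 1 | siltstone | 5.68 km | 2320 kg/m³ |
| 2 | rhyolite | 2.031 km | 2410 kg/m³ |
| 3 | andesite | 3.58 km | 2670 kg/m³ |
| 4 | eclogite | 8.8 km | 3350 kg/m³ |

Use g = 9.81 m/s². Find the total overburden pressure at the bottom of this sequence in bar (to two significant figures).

5600 bar

siltstone: 2320 kg/m³ × 9.81 m/s² × 5680 m = 1.293×10^8 Pa = 1293 bar
rhyolite: 2410 kg/m³ × 9.81 m/s² × 2031 m = 4.802×10^7 Pa = 480.2 bar
andesite: 2670 kg/m³ × 9.81 m/s² × 3580 m = 9.377×10^7 Pa = 937.7 bar
eclogite: 3350 kg/m³ × 9.81 m/s² × 8800 m = 2.892×10^8 Pa = 2892 bar
Total = 1293 + 480.2 + 937.7 + 2892 = 5602.6 bar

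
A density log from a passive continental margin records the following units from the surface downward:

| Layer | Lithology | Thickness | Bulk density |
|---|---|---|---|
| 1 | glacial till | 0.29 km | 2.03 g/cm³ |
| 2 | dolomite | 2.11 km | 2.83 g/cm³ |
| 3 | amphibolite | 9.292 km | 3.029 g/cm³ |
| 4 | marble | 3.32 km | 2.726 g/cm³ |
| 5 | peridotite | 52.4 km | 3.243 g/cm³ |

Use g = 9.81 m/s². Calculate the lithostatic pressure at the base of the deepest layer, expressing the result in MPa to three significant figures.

glacial till: 2030 kg/m³ × 9.81 m/s² × 290 m = 5.775×10^6 Pa = 5.775 MPa
dolomite: 2830 kg/m³ × 9.81 m/s² × 2110 m = 5.858×10^7 Pa = 58.58 MPa
amphibolite: 3029 kg/m³ × 9.81 m/s² × 9292 m = 2.761×10^8 Pa = 276.1 MPa
marble: 2726 kg/m³ × 9.81 m/s² × 3320 m = 8.878×10^7 Pa = 88.78 MPa
peridotite: 3243 kg/m³ × 9.81 m/s² × 52400 m = 1.667×10^9 Pa = 1667 MPa
Total = 5.775 + 58.58 + 276.1 + 88.78 + 1667 = 2096.3 MPa

2100 MPa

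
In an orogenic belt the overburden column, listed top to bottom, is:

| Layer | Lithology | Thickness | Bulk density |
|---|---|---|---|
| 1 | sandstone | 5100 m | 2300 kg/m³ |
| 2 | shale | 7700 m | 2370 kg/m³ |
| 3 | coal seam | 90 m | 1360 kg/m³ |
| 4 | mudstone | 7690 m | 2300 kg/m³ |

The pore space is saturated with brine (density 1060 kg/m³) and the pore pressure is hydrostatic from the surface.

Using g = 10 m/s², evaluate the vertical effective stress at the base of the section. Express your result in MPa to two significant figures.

260 MPa

Overburden (lithostatic) stress σ_v:
sandstone: 2300 kg/m³ × 10 m/s² × 5100 m = 1.173×10^8 Pa = 117.3 MPa
shale: 2370 kg/m³ × 10 m/s² × 7700 m = 1.825×10^8 Pa = 182.5 MPa
coal seam: 1360 kg/m³ × 10 m/s² × 90 m = 1.224×10^6 Pa = 1.224 MPa
mudstone: 2300 kg/m³ × 10 m/s² × 7690 m = 1.769×10^8 Pa = 176.9 MPa
Total = 117.3 + 182.5 + 1.224 + 176.9 = 477.88 MPa
Pore pressure P_p = 1060 kg/m³ × 10 m/s² × 20580 m = 2.181×10^8 Pa = 218.1 MPa
Effective stress σ' = σ_v − P_p = 477.9 − 218.1 = 259.74 MPa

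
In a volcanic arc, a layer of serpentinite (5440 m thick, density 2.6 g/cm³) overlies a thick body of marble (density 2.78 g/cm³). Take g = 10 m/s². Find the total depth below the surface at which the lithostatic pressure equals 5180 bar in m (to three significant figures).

Pressure at base of upper layers: 2600×10×5440 = 1.414×10^8 Pa = 1414 bar
Remaining pressure to be supplied by marble: 5.180×10^8 − 1.414×10^8 = 3.766×10^8 Pa
Additional depth in marble = 3.766×10^8 Pa / (2780 kg/m³ × 10 m/s²) = 13545 m
Total depth = 5440 m + 13545 m = 18985 m

19000 m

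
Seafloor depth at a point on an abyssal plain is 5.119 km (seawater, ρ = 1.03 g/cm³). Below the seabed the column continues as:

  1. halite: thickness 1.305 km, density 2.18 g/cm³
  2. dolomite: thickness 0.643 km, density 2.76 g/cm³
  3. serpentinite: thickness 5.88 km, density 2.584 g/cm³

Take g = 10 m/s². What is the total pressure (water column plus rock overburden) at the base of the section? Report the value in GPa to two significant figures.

seawater: 1030 kg/m³ × 10 m/s² × 5119 m = 5.273×10^7 Pa = 0.05273 GPa
halite: 2180 kg/m³ × 10 m/s² × 1305 m = 2.845×10^7 Pa = 0.02845 GPa
dolomite: 2760 kg/m³ × 10 m/s² × 643 m = 1.775×10^7 Pa = 0.01775 GPa
serpentinite: 2584 kg/m³ × 10 m/s² × 5880 m = 1.519×10^8 Pa = 0.1519 GPa
Total = 0.05273 + 0.02845 + 0.01775 + 0.1519 = 0.25086 GPa

0.25 GPa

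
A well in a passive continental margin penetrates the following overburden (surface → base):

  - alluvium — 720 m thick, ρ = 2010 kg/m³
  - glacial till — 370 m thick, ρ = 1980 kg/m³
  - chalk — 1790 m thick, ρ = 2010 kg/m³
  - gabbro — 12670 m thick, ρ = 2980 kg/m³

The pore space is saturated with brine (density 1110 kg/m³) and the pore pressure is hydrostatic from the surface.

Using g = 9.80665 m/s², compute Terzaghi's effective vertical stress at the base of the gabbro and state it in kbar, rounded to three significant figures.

Overburden (lithostatic) stress σ_v:
alluvium: 2010 kg/m³ × 9.80665 m/s² × 720 m = 1.419×10^7 Pa = 14.19 MPa
glacial till: 1980 kg/m³ × 9.80665 m/s² × 370 m = 7.184×10^6 Pa = 7.184 MPa
chalk: 2010 kg/m³ × 9.80665 m/s² × 1790 m = 3.528×10^7 Pa = 35.28 MPa
gabbro: 2980 kg/m³ × 9.80665 m/s² × 12670 m = 3.703×10^8 Pa = 370.3 MPa
Total = 14.19 + 7.184 + 35.28 + 370.3 = 426.93 MPa
Pore pressure P_p = 1110 kg/m³ × 9.80665 m/s² × 15550 m = 1.693×10^8 Pa = 169.3 MPa
Effective stress σ' = σ_v − P_p = 426.9 − 169.3 = 257.66 MPa = 2.5766 kbar

2.58 kbar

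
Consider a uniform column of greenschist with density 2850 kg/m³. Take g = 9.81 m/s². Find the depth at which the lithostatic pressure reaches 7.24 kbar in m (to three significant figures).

h = P/(ρg) = 7.24 kbar / (2850 kg/m³ × 9.81 m/s²) = 7.240×10^8 Pa / 27958 Pa/m = 25896 m

25900 m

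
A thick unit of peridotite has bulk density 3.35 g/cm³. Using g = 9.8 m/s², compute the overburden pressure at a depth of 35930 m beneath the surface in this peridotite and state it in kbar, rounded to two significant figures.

peridotite: 3350 kg/m³ × 9.8 m/s² × 35930 m = 1.180×10^9 Pa = 11.80 kbar

12 kbar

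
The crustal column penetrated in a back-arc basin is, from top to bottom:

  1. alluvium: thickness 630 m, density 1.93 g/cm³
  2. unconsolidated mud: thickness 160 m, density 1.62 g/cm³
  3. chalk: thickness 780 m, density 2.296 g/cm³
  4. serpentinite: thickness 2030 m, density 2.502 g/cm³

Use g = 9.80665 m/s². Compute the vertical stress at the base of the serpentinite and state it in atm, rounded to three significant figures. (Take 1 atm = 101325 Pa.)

808 atm

alluvium: 1930 kg/m³ × 9.80665 m/s² × 630 m = 1.192×10^7 Pa = 117.7 atm
unconsolidated mud: 1620 kg/m³ × 9.80665 m/s² × 160 m = 2.542×10^6 Pa = 25.09 atm
chalk: 2296 kg/m³ × 9.80665 m/s² × 780 m = 1.756×10^7 Pa = 173.3 atm
serpentinite: 2502 kg/m³ × 9.80665 m/s² × 2030 m = 4.981×10^7 Pa = 491.6 atm
Total = 117.7 + 25.09 + 173.3 + 491.6 = 807.67 atm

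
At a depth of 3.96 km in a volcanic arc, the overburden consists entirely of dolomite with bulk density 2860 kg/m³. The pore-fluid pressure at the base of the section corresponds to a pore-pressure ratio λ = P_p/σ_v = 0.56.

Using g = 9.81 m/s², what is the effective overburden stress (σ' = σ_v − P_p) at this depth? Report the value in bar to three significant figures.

Overburden (lithostatic) stress σ_v:
dolomite: 2860 kg/m³ × 9.81 m/s² × 3960 m = 1.111×10^8 Pa = 111.1 MPa
Pore pressure P_p = λ·σ_v = 0.56 × 111.1 MPa = 62.22 MPa
Effective stress σ' = σ_v − P_p = 111.1 − 62.22 = 48.886 MPa = 488.86 bar

489 bar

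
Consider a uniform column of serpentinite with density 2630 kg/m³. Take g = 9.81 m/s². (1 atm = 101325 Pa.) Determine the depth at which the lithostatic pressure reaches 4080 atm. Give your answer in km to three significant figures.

16.0 km

h = P/(ρg) = 4080 atm / (2630 kg/m³ × 9.81 m/s²) = 4.134×10^8 Pa / 25800 Pa/m = 16023 m
= 16.023 km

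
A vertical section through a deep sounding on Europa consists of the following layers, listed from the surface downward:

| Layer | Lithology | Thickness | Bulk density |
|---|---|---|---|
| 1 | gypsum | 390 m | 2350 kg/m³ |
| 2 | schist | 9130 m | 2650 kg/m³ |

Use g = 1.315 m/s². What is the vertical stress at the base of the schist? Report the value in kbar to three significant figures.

gypsum: 2350 kg/m³ × 1.315 m/s² × 390 m = 1.205×10^6 Pa = 0.01205 kbar
schist: 2650 kg/m³ × 1.315 m/s² × 9130 m = 3.182×10^7 Pa = 0.3182 kbar
Total = 0.01205 + 0.3182 = 0.33021 kbar

0.330 kbar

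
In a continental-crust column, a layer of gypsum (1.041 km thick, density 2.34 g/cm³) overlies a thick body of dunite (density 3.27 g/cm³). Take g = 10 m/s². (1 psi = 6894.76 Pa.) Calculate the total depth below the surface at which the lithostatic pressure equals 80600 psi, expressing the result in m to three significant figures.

Pressure at base of upper layers: 2340×10×1041 = 2.436×10^7 Pa = 3533 psi
Remaining pressure to be supplied by dunite: 5.557×10^8 − 2.436×10^7 = 5.314×10^8 Pa
Additional depth in dunite = 5.314×10^8 Pa / (3270 kg/m³ × 10 m/s²) = 16249 m
Total depth = 1041 m + 16249 m = 17290 m

17300 m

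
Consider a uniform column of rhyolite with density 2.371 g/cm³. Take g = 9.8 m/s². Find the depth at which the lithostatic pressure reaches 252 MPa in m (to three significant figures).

h = P/(ρg) = 252 MPa / (2371 kg/m³ × 9.8 m/s²) = 2.520×10^8 Pa / 23236 Pa/m = 10845 m

10800 m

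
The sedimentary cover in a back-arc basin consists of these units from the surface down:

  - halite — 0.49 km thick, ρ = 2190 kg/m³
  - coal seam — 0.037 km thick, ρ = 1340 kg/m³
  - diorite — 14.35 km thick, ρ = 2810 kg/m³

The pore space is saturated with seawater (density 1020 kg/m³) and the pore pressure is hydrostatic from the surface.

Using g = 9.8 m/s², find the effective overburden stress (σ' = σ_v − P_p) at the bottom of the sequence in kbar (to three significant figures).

2.57 kbar

Overburden (lithostatic) stress σ_v:
halite: 2190 kg/m³ × 9.8 m/s² × 490 m = 1.052×10^7 Pa = 10.52 MPa
coal seam: 1340 kg/m³ × 9.8 m/s² × 37 m = 4.859×10^5 Pa = 0.4859 MPa
diorite: 2810 kg/m³ × 9.8 m/s² × 14350 m = 3.952×10^8 Pa = 395.2 MPa
Total = 10.52 + 0.4859 + 395.2 = 406.17 MPa
Pore pressure P_p = 1020 kg/m³ × 9.8 m/s² × 14877 m = 1.487×10^8 Pa = 148.7 MPa
Effective stress σ' = σ_v − P_p = 406.2 − 148.7 = 257.46 MPa = 2.5746 kbar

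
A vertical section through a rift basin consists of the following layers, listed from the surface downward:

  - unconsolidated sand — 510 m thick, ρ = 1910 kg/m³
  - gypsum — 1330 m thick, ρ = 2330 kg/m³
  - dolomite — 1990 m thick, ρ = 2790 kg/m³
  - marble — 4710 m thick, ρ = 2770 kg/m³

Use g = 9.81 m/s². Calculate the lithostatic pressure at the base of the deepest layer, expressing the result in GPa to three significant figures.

unconsolidated sand: 1910 kg/m³ × 9.81 m/s² × 510 m = 9.556×10^6 Pa = 9.556×10^-3 GPa
gypsum: 2330 kg/m³ × 9.81 m/s² × 1330 m = 3.040×10^7 Pa = 0.03040 GPa
dolomite: 2790 kg/m³ × 9.81 m/s² × 1990 m = 5.447×10^7 Pa = 0.05447 GPa
marble: 2770 kg/m³ × 9.81 m/s² × 4710 m = 1.280×10^8 Pa = 0.1280 GPa
Total = 9.556×10^-3 + 0.03040 + 0.05447 + 0.1280 = 0.22241 GPa

0.222 GPa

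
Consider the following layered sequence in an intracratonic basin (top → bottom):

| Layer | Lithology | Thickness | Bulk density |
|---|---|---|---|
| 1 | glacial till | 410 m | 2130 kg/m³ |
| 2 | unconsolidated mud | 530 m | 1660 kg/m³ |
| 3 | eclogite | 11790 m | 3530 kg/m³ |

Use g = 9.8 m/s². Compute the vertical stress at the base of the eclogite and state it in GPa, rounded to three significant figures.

glacial till: 2130 kg/m³ × 9.8 m/s² × 410 m = 8.558×10^6 Pa = 8.558×10^-3 GPa
unconsolidated mud: 1660 kg/m³ × 9.8 m/s² × 530 m = 8.622×10^6 Pa = 8.622×10^-3 GPa
eclogite: 3530 kg/m³ × 9.8 m/s² × 11790 m = 4.079×10^8 Pa = 0.4079 GPa
Total = 8.558×10^-3 + 8.622×10^-3 + 0.4079 = 0.42504 GPa

0.425 GPa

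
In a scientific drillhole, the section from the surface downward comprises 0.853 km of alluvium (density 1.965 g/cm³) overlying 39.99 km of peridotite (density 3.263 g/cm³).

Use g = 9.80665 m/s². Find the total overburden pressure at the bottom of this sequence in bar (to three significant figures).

13000 bar

alluvium: 1965 kg/m³ × 9.80665 m/s² × 853 m = 1.644×10^7 Pa = 164.4 bar
peridotite: 3263 kg/m³ × 9.80665 m/s² × 39990 m = 1.280×10^9 Pa = 12796 bar
Total = 164.4 + 12796 = 12961 bar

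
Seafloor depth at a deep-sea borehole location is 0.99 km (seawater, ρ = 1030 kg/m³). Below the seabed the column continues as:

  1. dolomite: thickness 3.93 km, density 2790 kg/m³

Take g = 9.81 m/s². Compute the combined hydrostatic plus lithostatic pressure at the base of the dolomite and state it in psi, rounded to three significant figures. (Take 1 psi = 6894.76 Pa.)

seawater: 1030 kg/m³ × 9.81 m/s² × 990 m = 1.000×10^7 Pa = 1451 psi
dolomite: 2790 kg/m³ × 9.81 m/s² × 3930 m = 1.076×10^8 Pa = 15601 psi
Total = 1451 + 15601 = 17052 psi

17100 psi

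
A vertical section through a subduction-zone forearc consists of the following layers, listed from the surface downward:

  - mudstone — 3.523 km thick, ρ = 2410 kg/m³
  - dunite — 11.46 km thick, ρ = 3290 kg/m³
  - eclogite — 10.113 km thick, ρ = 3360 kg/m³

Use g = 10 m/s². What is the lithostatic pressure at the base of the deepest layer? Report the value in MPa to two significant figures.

mudstone: 2410 kg/m³ × 10 m/s² × 3523 m = 8.490×10^7 Pa = 84.90 MPa
dunite: 3290 kg/m³ × 10 m/s² × 11460 m = 3.770×10^8 Pa = 377.0 MPa
eclogite: 3360 kg/m³ × 10 m/s² × 10113 m = 3.398×10^8 Pa = 339.8 MPa
Total = 84.90 + 377.0 + 339.8 = 801.74 MPa

800 MPa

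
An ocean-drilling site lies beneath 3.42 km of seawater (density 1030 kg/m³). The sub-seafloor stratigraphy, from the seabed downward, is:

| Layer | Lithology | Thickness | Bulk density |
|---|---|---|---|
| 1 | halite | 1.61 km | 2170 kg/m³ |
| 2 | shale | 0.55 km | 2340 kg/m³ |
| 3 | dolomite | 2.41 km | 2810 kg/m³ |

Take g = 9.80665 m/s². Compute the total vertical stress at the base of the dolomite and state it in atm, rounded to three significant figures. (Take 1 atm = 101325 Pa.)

1460 atm

seawater: 1030 kg/m³ × 9.80665 m/s² × 3420 m = 3.454×10^7 Pa = 340.9 atm
halite: 2170 kg/m³ × 9.80665 m/s² × 1610 m = 3.426×10^7 Pa = 338.1 atm
shale: 2340 kg/m³ × 9.80665 m/s² × 550 m = 1.262×10^7 Pa = 124.6 atm
dolomite: 2810 kg/m³ × 9.80665 m/s² × 2410 m = 6.641×10^7 Pa = 655.4 atm
Total = 340.9 + 338.1 + 124.6 + 655.4 = 1459.1 atm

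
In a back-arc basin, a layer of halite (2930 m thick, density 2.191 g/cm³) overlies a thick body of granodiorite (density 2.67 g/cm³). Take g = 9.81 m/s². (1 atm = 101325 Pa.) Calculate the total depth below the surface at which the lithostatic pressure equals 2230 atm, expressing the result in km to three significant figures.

9.15 km

Pressure at base of upper layers: 2191×9.81×2930 = 6.298×10^7 Pa = 621.5 atm
Remaining pressure to be supplied by granodiorite: 2.260×10^8 − 6.298×10^7 = 1.630×10^8 Pa
Additional depth in granodiorite = 1.630×10^8 Pa / (2670 kg/m³ × 9.81 m/s²) = 6222.3 m
Total depth = 2930 m + 6222.3 m = 9152.3 m
= 9.1523 km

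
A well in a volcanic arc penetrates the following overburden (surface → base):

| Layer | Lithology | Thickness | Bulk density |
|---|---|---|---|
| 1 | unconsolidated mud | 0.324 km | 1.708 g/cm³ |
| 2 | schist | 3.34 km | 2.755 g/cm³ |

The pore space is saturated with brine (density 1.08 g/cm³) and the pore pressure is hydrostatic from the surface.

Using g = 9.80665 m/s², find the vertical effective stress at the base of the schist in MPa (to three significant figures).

56.9 MPa

Overburden (lithostatic) stress σ_v:
unconsolidated mud: 1708 kg/m³ × 9.80665 m/s² × 324 m = 5.427×10^6 Pa = 5.427 MPa
schist: 2755 kg/m³ × 9.80665 m/s² × 3340 m = 9.024×10^7 Pa = 90.24 MPa
Total = 5.427 + 90.24 = 95.665 MPa
Pore pressure P_p = 1080 kg/m³ × 9.80665 m/s² × 3664 m = 3.881×10^7 Pa = 38.81 MPa
Effective stress σ' = σ_v − P_p = 95.66 − 38.81 = 56.859 MPa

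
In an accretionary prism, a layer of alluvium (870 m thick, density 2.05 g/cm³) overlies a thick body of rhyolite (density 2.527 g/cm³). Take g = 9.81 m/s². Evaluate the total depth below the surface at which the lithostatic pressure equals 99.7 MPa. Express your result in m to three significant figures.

Pressure at base of upper layers: 2050×9.81×870 = 1.750×10^7 Pa = 17.50 MPa
Remaining pressure to be supplied by rhyolite: 9.970×10^7 − 1.750×10^7 = 8.220×10^7 Pa
Additional depth in rhyolite = 8.220×10^7 Pa / (2527 kg/m³ × 9.81 m/s²) = 3316.0 m
Total depth = 870 m + 3316.0 m = 4186.0 m

4190 m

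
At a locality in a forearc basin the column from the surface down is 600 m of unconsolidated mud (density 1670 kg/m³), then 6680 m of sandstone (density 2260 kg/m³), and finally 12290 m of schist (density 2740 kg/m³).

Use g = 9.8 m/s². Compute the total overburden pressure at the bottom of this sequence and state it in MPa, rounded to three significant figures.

488 MPa

unconsolidated mud: 1670 kg/m³ × 9.8 m/s² × 600 m = 9.820×10^6 Pa = 9.820 MPa
sandstone: 2260 kg/m³ × 9.8 m/s² × 6680 m = 1.479×10^8 Pa = 147.9 MPa
schist: 2740 kg/m³ × 9.8 m/s² × 12290 m = 3.300×10^8 Pa = 330.0 MPa
Total = 9.820 + 147.9 + 330.0 = 487.78 MPa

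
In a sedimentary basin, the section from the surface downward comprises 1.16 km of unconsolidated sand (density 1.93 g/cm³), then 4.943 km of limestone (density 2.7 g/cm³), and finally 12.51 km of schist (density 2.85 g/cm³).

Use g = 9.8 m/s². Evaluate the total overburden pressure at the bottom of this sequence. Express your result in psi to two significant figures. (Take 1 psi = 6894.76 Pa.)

unconsolidated sand: 1930 kg/m³ × 9.8 m/s² × 1160 m = 2.194×10^7 Pa = 3182 psi
limestone: 2700 kg/m³ × 9.8 m/s² × 4943 m = 1.308×10^8 Pa = 18970 psi
schist: 2850 kg/m³ × 9.8 m/s² × 12510 m = 3.494×10^8 Pa = 50677 psi
Total = 3182 + 18970 + 50677 = 72829 psi

73000 psi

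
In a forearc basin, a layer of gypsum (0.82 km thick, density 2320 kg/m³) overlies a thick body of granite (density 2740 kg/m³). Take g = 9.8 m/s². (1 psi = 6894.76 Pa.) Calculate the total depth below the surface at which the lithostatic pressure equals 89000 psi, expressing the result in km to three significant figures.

Pressure at base of upper layers: 2320×9.8×820 = 1.864×10^7 Pa = 2704 psi
Remaining pressure to be supplied by granite: 6.136×10^8 − 1.864×10^7 = 5.950×10^8 Pa
Additional depth in granite = 5.950×10^8 Pa / (2740 kg/m³ × 9.8 m/s²) = 22158 m
Total depth = 820 m + 22158 m = 22978 m
= 22.978 km

23.0 km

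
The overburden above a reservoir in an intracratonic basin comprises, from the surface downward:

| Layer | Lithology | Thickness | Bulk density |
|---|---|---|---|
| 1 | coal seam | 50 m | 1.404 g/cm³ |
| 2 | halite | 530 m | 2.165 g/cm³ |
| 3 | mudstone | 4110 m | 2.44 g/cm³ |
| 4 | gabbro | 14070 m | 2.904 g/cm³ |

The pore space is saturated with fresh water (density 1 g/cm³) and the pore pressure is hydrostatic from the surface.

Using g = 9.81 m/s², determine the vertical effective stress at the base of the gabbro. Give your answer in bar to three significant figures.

Overburden (lithostatic) stress σ_v:
coal seam: 1404 kg/m³ × 9.81 m/s² × 50 m = 6.887×10^5 Pa = 0.6887 MPa
halite: 2165 kg/m³ × 9.81 m/s² × 530 m = 1.126×10^7 Pa = 11.26 MPa
mudstone: 2440 kg/m³ × 9.81 m/s² × 4110 m = 9.838×10^7 Pa = 98.38 MPa
gabbro: 2904 kg/m³ × 9.81 m/s² × 14070 m = 4.008×10^8 Pa = 400.8 MPa
Total = 0.6887 + 11.26 + 98.38 + 400.8 = 511.15 MPa
Pore pressure P_p = 1000 kg/m³ × 9.81 m/s² × 18760 m = 1.840×10^8 Pa = 184.0 MPa
Effective stress σ' = σ_v − P_p = 511.2 − 184.0 = 327.12 MPa = 3271.2 bar

3270 bar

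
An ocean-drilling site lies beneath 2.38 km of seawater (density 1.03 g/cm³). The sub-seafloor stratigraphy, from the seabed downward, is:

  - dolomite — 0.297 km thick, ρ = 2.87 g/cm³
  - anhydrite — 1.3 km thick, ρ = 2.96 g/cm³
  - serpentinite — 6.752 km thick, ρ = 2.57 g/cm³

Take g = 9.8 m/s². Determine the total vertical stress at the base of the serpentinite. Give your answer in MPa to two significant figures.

240 MPa

seawater: 1030 kg/m³ × 9.8 m/s² × 2380 m = 2.402×10^7 Pa = 24.02 MPa
dolomite: 2870 kg/m³ × 9.8 m/s² × 297 m = 8.353×10^6 Pa = 8.353 MPa
anhydrite: 2960 kg/m³ × 9.8 m/s² × 1300 m = 3.771×10^7 Pa = 37.71 MPa
serpentinite: 2570 kg/m³ × 9.8 m/s² × 6752 m = 1.701×10^8 Pa = 170.1 MPa
Total = 24.02 + 8.353 + 37.71 + 170.1 = 240.14 MPa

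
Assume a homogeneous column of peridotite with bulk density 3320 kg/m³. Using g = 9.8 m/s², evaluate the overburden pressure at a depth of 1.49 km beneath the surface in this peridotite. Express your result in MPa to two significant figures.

48 MPa

peridotite: 3320 kg/m³ × 9.8 m/s² × 1490 m = 4.848×10^7 Pa = 48.48 MPa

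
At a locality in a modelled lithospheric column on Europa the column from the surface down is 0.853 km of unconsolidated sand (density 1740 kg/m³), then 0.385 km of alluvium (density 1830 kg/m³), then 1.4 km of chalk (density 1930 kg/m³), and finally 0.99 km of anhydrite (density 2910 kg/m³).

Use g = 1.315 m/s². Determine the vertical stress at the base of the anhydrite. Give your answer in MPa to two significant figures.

10 MPa

unconsolidated sand: 1740 kg/m³ × 1.315 m/s² × 853 m = 1.952×10^6 Pa = 1.952 MPa
alluvium: 1830 kg/m³ × 1.315 m/s² × 385 m = 9.265×10^5 Pa = 0.9265 MPa
chalk: 1930 kg/m³ × 1.315 m/s² × 1400 m = 3.553×10^6 Pa = 3.553 MPa
anhydrite: 2910 kg/m³ × 1.315 m/s² × 990 m = 3.788×10^6 Pa = 3.788 MPa
Total = 1.952 + 0.9265 + 3.553 + 3.788 = 10.220 MPa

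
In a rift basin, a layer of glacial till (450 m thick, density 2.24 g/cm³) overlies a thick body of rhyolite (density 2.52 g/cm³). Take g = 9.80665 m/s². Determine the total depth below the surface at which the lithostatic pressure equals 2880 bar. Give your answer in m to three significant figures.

Pressure at base of upper layers: 2240×9.80665×450 = 9.885×10^6 Pa = 98.85 bar
Remaining pressure to be supplied by rhyolite: 2.880×10^8 − 9.885×10^6 = 2.781×10^8 Pa
Additional depth in rhyolite = 2.781×10^8 Pa / (2520 kg/m³ × 9.80665 m/s²) = 11254 m
Total depth = 450 m + 11254 m = 11704 m

11700 m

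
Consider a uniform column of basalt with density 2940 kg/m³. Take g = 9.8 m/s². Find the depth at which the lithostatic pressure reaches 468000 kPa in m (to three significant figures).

16200 m

h = P/(ρg) = 468000 kPa / (2940 kg/m³ × 9.8 m/s²) = 4.680×10^8 Pa / 28812 Pa/m = 16243 m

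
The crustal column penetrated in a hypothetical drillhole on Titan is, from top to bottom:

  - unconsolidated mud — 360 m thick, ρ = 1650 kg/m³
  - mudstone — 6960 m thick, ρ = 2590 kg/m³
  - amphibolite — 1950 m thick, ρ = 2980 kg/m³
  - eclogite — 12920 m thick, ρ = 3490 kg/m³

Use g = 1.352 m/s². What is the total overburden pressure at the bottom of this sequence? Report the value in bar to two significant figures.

unconsolidated mud: 1650 kg/m³ × 1.352 m/s² × 360 m = 8.031×10^5 Pa = 8.031 bar
mudstone: 2590 kg/m³ × 1.352 m/s² × 6960 m = 2.437×10^7 Pa = 243.7 bar
amphibolite: 2980 kg/m³ × 1.352 m/s² × 1950 m = 7.856×10^6 Pa = 78.56 bar
eclogite: 3490 kg/m³ × 1.352 m/s² × 12920 m = 6.096×10^7 Pa = 609.6 bar
Total = 8.031 + 243.7 + 78.56 + 609.6 = 939.94 bar

940 bar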